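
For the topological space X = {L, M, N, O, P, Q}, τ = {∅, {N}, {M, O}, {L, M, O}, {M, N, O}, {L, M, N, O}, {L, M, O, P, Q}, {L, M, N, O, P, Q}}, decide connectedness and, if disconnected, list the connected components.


(X, τ) is disconnected; components = [{N}, {L, M, O, P, Q}].

Find clopen sets (U ∈ τ with X ∖ U ∈ τ):
  U = ∅, X ∖ U = {L, M, N, O, P, Q} — both open, so U is clopen.
  U = {N}, X ∖ U = {L, M, O, P, Q} — both open, so U is clopen.
  U = {L, M, O, P, Q}, X ∖ U = {N} — both open, so U is clopen.
  U = {L, M, N, O, P, Q}, X ∖ U = ∅ — both open, so U is clopen.
Nontrivial clopen(s) exist: e.g. {N}. So (X, τ) is disconnected.
Compute connected components by grouping points that agree on all clopens:
  component: {N}
  component: {L, M, O, P, Q}


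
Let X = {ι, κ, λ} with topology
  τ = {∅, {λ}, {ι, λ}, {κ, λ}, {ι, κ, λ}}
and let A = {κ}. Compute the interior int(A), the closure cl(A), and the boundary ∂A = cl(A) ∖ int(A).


int(A) = ∅, cl(A) = {κ}, ∂A = {κ}.

Closed sets in (X, τ) are complements of opens:
  closed(X, τ) = {∅, {ι}, {κ}, {ι, κ}, {ι, κ, λ}}.
int(A) = ⋃ {U ∈ τ : U ⊆ A}. Opens contained in A: ∅.
Taking the union of these: int(A) = ∅.
cl(A) = ⋂ {C closed : A ⊆ C}. Closed sets containing A: {κ}, {ι, κ}, {ι, κ, λ}.
Intersecting these: cl(A) = {κ}.
∂A = cl(A) ∖ int(A) = {κ} ∖ ∅ = {κ}.


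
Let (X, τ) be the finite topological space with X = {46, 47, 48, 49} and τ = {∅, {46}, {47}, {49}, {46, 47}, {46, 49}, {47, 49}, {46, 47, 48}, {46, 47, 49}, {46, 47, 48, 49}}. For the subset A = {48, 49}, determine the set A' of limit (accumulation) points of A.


A' = ∅

For each x ∈ X, list the open sets U ∈ τ with x ∈ U, then check whether U ∩ (A ∖ {x}) ≠ ∅ for every such U.
  x = 46: open {46} ∋ x has {46} ∩ (A ∖ {46}) = ∅, so x is NOT a limit point.
  x = 47: open {47} ∋ x has {47} ∩ (A ∖ {47}) = ∅, so x is NOT a limit point.
  x = 48: open {46, 47, 48} ∋ x has {46, 47, 48} ∩ (A ∖ {48}) = ∅, so x is NOT a limit point.
  x = 49: open {49} ∋ x has {49} ∩ (A ∖ {49}) = ∅, so x is NOT a limit point.
Collecting: A' = ∅.


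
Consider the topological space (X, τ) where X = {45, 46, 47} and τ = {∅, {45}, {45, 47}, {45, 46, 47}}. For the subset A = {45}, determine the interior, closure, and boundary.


int(A) = {45}, cl(A) = {45, 46, 47}, ∂A = {46, 47}.

Closed sets in (X, τ) are complements of opens:
  closed(X, τ) = {∅, {46}, {46, 47}, {45, 46, 47}}.
int(A) = ⋃ {U ∈ τ : U ⊆ A}. Opens contained in A: ∅, {45}.
Taking the union of these: int(A) = {45}.
cl(A) = ⋂ {C closed : A ⊆ C}. Closed sets containing A: {45, 46, 47}.
Intersecting these: cl(A) = {45, 46, 47}.
∂A = cl(A) ∖ int(A) = {45, 46, 47} ∖ {45} = {46, 47}.


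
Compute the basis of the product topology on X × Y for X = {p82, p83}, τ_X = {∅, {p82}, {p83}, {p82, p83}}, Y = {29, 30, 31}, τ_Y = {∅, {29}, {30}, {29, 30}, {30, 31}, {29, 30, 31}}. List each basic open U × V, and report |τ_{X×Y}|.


Basis B = {∅ × ∅, {p82} × {29}, {p82} × {30}, {p83} × {29}, {p83} × {30}, {p82} × {29, 30}, {p82, p83} × {29}, {p82} × {30, 31}, {p82, p83} × {30}, {p83} × {29, 30}, {p83} × {30, 31}, {p82} × {29, 30, 31}, {p83} × {29, 30, 31}, {p82, p83} × {29, 30}, {p82, p83} × {30, 31}, {p82, p83} × {29, 30, 31}}; |τ_{X×Y}| = 36.

Enumerate products U × V with U ∈ τ_X, V ∈ τ_Y (deduplicated):
  ∅ × ∅ = {} (∅)
  {p82} × {29} = {(p82,29)}
  {p82} × {30} = {(p82,30)}
  {p83} × {29} = {(p83,29)}
  {p83} × {30} = {(p83,30)}
  {p82} × {29, 30} = {(p82,29), (p82,30)}
  {p82, p83} × {29} = {(p82,29), (p83,29)}
  {p82} × {30, 31} = {(p82,30), (p82,31)}
  {p82, p83} × {30} = {(p82,30), (p83,30)}
  {p83} × {29, 30} = {(p83,29), (p83,30)}
  {p83} × {30, 31} = {(p83,30), (p83,31)}
  {p82} × {29, 30, 31} = {(p82,29), (p82,30), (p82,31)}
  {p83} × {29, 30, 31} = {(p83,29), (p83,30), (p83,31)}
  {p82, p83} × {29, 30} = {(p82,29), (p82,30), (p83,29), (p83,30)}
  {p82, p83} × {30, 31} = {(p82,30), (p82,31), (p83,30), (p83,31)}
  {p82, p83} × {29, 30, 31} = {(p82,29), (p82,30), (p82,31), (p83,29), (p83,30), (p83,31)}
These 16 distinct sets form the basis B.
Close under arbitrary unions to get τ_{X×Y}; counting gives |τ_{X×Y}| = 36.


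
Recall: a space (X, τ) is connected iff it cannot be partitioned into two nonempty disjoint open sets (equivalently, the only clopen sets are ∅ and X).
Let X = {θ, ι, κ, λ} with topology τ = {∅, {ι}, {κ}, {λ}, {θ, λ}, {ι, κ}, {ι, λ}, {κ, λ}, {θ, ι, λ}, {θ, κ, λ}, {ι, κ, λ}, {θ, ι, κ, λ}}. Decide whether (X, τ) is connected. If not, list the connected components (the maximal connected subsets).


(X, τ) is disconnected; components = [{ι}, {κ}, {θ, λ}].

Find clopen sets (U ∈ τ with X ∖ U ∈ τ):
  U = ∅, X ∖ U = {θ, ι, κ, λ} — both open, so U is clopen.
  U = {ι}, X ∖ U = {θ, κ, λ} — both open, so U is clopen.
  U = {κ}, X ∖ U = {θ, ι, λ} — both open, so U is clopen.
  U = {θ, λ}, X ∖ U = {ι, κ} — both open, so U is clopen.
  U = {ι, κ}, X ∖ U = {θ, λ} — both open, so U is clopen.
  U = {θ, ι, λ}, X ∖ U = {κ} — both open, so U is clopen.
  U = {θ, κ, λ}, X ∖ U = {ι} — both open, so U is clopen.
  U = {θ, ι, κ, λ}, X ∖ U = ∅ — both open, so U is clopen.
Nontrivial clopen(s) exist: e.g. {ι, κ}. So (X, τ) is disconnected.
Compute connected components by grouping points that agree on all clopens:
  component: {ι}
  component: {κ}
  component: {θ, λ}


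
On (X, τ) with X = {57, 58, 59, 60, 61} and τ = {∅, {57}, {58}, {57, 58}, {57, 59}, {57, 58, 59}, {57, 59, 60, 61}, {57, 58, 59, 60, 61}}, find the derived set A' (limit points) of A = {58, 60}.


A' = {61}

For each x ∈ X, list the open sets U ∈ τ with x ∈ U, then check whether U ∩ (A ∖ {x}) ≠ ∅ for every such U.
  x = 57: open {57} ∋ x has {57} ∩ (A ∖ {57}) = ∅, so x is NOT a limit point.
  x = 58: open {58} ∋ x has {58} ∩ (A ∖ {58}) = ∅, so x is NOT a limit point.
  x = 59: open {57, 59} ∋ x has {57, 59} ∩ (A ∖ {59}) = ∅, so x is NOT a limit point.
  x = 60: open {57, 59, 60, 61} ∋ x has {57, 59, 60, 61} ∩ (A ∖ {60}) = ∅, so x is NOT a limit point.
  x = 61: opens ∋ x are {57, 59, 60, 61}, {57, 58, 59, 60, 61}; each meets A ∖ {61}, so x IS a limit point.
Collecting: A' = {61}.


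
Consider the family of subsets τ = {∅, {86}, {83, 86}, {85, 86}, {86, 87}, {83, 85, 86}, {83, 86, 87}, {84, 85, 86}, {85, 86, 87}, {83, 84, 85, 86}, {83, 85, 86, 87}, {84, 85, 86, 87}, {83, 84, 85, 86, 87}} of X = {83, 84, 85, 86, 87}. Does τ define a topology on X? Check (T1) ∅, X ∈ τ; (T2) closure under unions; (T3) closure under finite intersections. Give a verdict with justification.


τ IS a topology on X.

Axiom (T1): ∅ ∈ τ? Yes; X ∈ τ? Yes.
Axiom (T2/T3): check pairwise unions and intersections of members of τ.
All pairwise intersections and unions checked — each lies in τ. Therefore τ satisfies (T1), (T2), (T3): it IS a topology on X.


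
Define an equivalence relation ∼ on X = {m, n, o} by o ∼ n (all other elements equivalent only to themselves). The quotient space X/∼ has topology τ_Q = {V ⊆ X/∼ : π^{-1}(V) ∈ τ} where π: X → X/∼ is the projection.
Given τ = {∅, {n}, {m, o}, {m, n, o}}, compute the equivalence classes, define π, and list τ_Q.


X/∼ = {[m], [n=o]}; |τ_Q| = 2.

Equivalence classes: [m], [n=o].
Quotient map π: X → X/∼ sends m ↦ [m], n ↦ [n=o], o ↦ [n=o].
For each subset V ⊆ X/∼, compute π^{-1}(V) ⊆ X and check whether π^{-1}(V) ∈ τ. V is open in τ_Q iff π^{-1}(V) ∈ τ.
  V = {}: π^{-1}(V) = ∅ ∈ τ ✓.
  V = {[m]}: π^{-1}(V) = {m} ∉ τ ✗.
  V = {[n=o]}: π^{-1}(V) = {n, o} ∉ τ ✗.
  V = {[m], [n=o]}: π^{-1}(V) = {m, n, o} ∈ τ ✓.
Open sets in the quotient: τ_Q = {{}, {[m], [n=o]}} (2 elements).


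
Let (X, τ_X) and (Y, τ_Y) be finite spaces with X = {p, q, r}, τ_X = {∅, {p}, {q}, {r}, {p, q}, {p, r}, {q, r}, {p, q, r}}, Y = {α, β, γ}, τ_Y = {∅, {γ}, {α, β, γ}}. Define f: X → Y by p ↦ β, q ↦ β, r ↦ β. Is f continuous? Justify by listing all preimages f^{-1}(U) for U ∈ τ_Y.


f IS continuous.

Compute f^{-1}(U) for each U ∈ τ_Y:
  U = ∅: f^{-1}(U) = ∅ ∈ τ_X ✓.
  U = {γ}: f^{-1}(U) = ∅ ∈ τ_X ✓.
  U = {α, β, γ}: f^{-1}(U) = {p, q, r} ∈ τ_X ✓.
Every preimage lies in τ_X, so f IS continuous.


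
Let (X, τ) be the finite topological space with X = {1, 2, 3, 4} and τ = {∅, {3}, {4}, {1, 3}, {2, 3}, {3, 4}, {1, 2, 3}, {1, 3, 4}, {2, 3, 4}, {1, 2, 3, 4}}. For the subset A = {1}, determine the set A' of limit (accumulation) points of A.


A' = ∅

For each x ∈ X, list the open sets U ∈ τ with x ∈ U, then check whether U ∩ (A ∖ {x}) ≠ ∅ for every such U.
  x = 1: open {1, 3} ∋ x has {1, 3} ∩ (A ∖ {1}) = ∅, so x is NOT a limit point.
  x = 2: open {2, 3} ∋ x has {2, 3} ∩ (A ∖ {2}) = ∅, so x is NOT a limit point.
  x = 3: open {3} ∋ x has {3} ∩ (A ∖ {3}) = ∅, so x is NOT a limit point.
  x = 4: open {4} ∋ x has {4} ∩ (A ∖ {4}) = ∅, so x is NOT a limit point.
Collecting: A' = ∅.


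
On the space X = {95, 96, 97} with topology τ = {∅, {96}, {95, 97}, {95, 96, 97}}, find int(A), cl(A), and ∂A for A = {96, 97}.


int(A) = {96}, cl(A) = {95, 96, 97}, ∂A = {95, 97}.

Closed sets in (X, τ) are complements of opens:
  closed(X, τ) = {∅, {96}, {95, 97}, {95, 96, 97}}.
int(A) = ⋃ {U ∈ τ : U ⊆ A}. Opens contained in A: ∅, {96}.
Taking the union of these: int(A) = {96}.
cl(A) = ⋂ {C closed : A ⊆ C}. Closed sets containing A: {95, 96, 97}.
Intersecting these: cl(A) = {95, 96, 97}.
∂A = cl(A) ∖ int(A) = {95, 96, 97} ∖ {96} = {95, 97}.


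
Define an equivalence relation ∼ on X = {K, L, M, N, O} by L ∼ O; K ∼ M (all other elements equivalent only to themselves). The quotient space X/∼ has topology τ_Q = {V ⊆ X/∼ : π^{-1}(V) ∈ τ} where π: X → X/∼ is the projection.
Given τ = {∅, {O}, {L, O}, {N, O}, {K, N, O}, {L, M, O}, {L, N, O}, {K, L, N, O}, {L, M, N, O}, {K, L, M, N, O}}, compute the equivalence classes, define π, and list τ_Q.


X/∼ = {[K=M], [L=O], [N]}; |τ_Q| = 4.

Equivalence classes: [K=M], [L=O], [N].
Quotient map π: X → X/∼ sends K ↦ [K=M], L ↦ [L=O], M ↦ [K=M], N ↦ [N], O ↦ [L=O].
For each subset V ⊆ X/∼, compute π^{-1}(V) ⊆ X and check whether π^{-1}(V) ∈ τ. V is open in τ_Q iff π^{-1}(V) ∈ τ.
  V = {}: π^{-1}(V) = ∅ ∈ τ ✓.
  V = {[K=M]}: π^{-1}(V) = {K, M} ∉ τ ✗.
  V = {[L=O]}: π^{-1}(V) = {L, O} ∈ τ ✓.
  V = {[K=M], [L=O]}: π^{-1}(V) = {K, L, M, O} ∉ τ ✗.
  V = {[N]}: π^{-1}(V) = {N} ∉ τ ✗.
  V = {[K=M], [N]}: π^{-1}(V) = {K, M, N} ∉ τ ✗.
  V = {[L=O], [N]}: π^{-1}(V) = {L, N, O} ∈ τ ✓.
  V = {[K=M], [L=O], [N]}: π^{-1}(V) = {K, L, M, N, O} ∈ τ ✓.
Open sets in the quotient: τ_Q = {{}, {[L=O]}, {[L=O], [N]}, {[K=M], [L=O], [N]}} (4 elements).


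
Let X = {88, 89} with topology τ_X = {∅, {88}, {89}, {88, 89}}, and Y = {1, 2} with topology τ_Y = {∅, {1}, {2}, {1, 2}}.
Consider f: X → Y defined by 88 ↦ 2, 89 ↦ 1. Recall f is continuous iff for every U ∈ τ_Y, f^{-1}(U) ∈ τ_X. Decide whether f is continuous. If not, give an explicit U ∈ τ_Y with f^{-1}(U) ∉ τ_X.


f IS continuous.

Compute f^{-1}(U) for each U ∈ τ_Y:
  U = ∅: f^{-1}(U) = ∅ ∈ τ_X ✓.
  U = {1}: f^{-1}(U) = {89} ∈ τ_X ✓.
  U = {2}: f^{-1}(U) = {88} ∈ τ_X ✓.
  U = {1, 2}: f^{-1}(U) = {88, 89} ∈ τ_X ✓.
Every preimage lies in τ_X, so f IS continuous.


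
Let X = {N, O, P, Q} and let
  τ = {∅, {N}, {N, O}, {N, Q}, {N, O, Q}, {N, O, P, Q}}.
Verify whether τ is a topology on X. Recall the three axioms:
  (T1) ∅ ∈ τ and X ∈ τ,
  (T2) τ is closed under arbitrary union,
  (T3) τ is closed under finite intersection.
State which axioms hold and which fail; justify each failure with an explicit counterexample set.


τ IS a topology on X.

Axiom (T1): ∅ ∈ τ? Yes; X ∈ τ? Yes.
Axiom (T2/T3): check pairwise unions and intersections of members of τ.
All pairwise intersections and unions checked — each lies in τ. Therefore τ satisfies (T1), (T2), (T3): it IS a topology on X.


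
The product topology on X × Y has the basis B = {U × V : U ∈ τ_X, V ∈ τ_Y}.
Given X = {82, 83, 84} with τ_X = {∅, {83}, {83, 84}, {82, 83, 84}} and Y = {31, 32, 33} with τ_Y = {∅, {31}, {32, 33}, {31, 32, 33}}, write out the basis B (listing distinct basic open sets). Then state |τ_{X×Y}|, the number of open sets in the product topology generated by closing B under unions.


Basis B = {∅ × ∅, {83} × {31}, {83, 84} × {31}, {83} × {32, 33}, {82, 83, 84} × {31}, {83} × {31, 32, 33}, {83, 84} × {32, 33}, {82, 83, 84} × {32, 33}, {83, 84} × {31, 32, 33}, {82, 83, 84} × {31, 32, 33}}; |τ_{X×Y}| = 16.

Enumerate products U × V with U ∈ τ_X, V ∈ τ_Y (deduplicated):
  ∅ × ∅ = {} (∅)
  {83} × {31} = {(83,31)}
  {83, 84} × {31} = {(83,31), (84,31)}
  {83} × {32, 33} = {(83,32), (83,33)}
  {82, 83, 84} × {31} = {(82,31), (83,31), (84,31)}
  {83} × {31, 32, 33} = {(83,31), (83,32), (83,33)}
  {83, 84} × {32, 33} = {(83,32), (83,33), (84,32), (84,33)}
  {82, 83, 84} × {32, 33} = {(82,32), (82,33), (83,32), (83,33), (84,32), (84,33)}
  {83, 84} × {31, 32, 33} = {(83,31), (83,32), (83,33), (84,31), (84,32), (84,33)}
  {82, 83, 84} × {31, 32, 33} = {(82,31), (82,32), (82,33), (83,31), (83,32), (83,33), (84,31), (84,32), (84,33)}
These 10 distinct sets form the basis B.
Close under arbitrary unions to get τ_{X×Y}; counting gives |τ_{X×Y}| = 16.


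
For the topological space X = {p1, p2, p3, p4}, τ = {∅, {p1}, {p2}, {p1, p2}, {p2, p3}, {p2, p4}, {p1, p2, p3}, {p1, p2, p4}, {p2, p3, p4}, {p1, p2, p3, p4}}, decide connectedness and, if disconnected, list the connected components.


(X, τ) is disconnected; components = [{p1}, {p2, p3, p4}].

Find clopen sets (U ∈ τ with X ∖ U ∈ τ):
  U = ∅, X ∖ U = {p1, p2, p3, p4} — both open, so U is clopen.
  U = {p1}, X ∖ U = {p2, p3, p4} — both open, so U is clopen.
  U = {p2, p3, p4}, X ∖ U = {p1} — both open, so U is clopen.
  U = {p1, p2, p3, p4}, X ∖ U = ∅ — both open, so U is clopen.
Nontrivial clopen(s) exist: e.g. {p2, p3, p4}. So (X, τ) is disconnected.
Compute connected components by grouping points that agree on all clopens:
  component: {p1}
  component: {p2, p3, p4}


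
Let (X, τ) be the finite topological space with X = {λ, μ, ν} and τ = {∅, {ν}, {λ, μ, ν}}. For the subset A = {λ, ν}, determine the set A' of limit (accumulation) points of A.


A' = {λ, μ}

For each x ∈ X, list the open sets U ∈ τ with x ∈ U, then check whether U ∩ (A ∖ {x}) ≠ ∅ for every such U.
  x = λ: opens ∋ x are {λ, μ, ν}; each meets A ∖ {λ}, so x IS a limit point.
  x = μ: opens ∋ x are {λ, μ, ν}; each meets A ∖ {μ}, so x IS a limit point.
  x = ν: open {ν} ∋ x has {ν} ∩ (A ∖ {ν}) = ∅, so x is NOT a limit point.
Collecting: A' = {λ, μ}.


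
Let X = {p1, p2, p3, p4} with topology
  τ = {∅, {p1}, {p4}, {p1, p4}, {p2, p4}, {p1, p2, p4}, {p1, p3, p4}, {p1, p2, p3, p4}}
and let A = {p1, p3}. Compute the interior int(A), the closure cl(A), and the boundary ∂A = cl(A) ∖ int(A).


int(A) = {p1}, cl(A) = {p1, p3}, ∂A = {p3}.

Closed sets in (X, τ) are complements of opens:
  closed(X, τ) = {∅, {p2}, {p3}, {p1, p3}, {p2, p3}, {p1, p2, p3}, {p2, p3, p4}, {p1, p2, p3, p4}}.
int(A) = ⋃ {U ∈ τ : U ⊆ A}. Opens contained in A: ∅, {p1}.
Taking the union of these: int(A) = {p1}.
cl(A) = ⋂ {C closed : A ⊆ C}. Closed sets containing A: {p1, p3}, {p1, p2, p3}, {p1, p2, p3, p4}.
Intersecting these: cl(A) = {p1, p3}.
∂A = cl(A) ∖ int(A) = {p1, p3} ∖ {p1} = {p3}.


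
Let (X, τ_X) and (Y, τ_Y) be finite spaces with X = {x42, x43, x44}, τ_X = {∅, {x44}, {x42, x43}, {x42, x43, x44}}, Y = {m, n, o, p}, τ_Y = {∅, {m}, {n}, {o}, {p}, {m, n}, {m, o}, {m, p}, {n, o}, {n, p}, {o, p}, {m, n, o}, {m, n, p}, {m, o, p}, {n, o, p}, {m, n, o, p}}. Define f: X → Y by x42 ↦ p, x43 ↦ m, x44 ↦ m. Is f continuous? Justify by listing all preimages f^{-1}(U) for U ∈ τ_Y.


f is NOT continuous.

Compute f^{-1}(U) for each U ∈ τ_Y:
  U = ∅: f^{-1}(U) = ∅ ∈ τ_X ✓.
  U = {m}: f^{-1}(U) = {x43, x44} ∉ τ_X ✗.
  U = {n}: f^{-1}(U) = ∅ ∈ τ_X ✓.
  U = {o}: f^{-1}(U) = ∅ ∈ τ_X ✓.
  U = {p}: f^{-1}(U) = {x42} ∉ τ_X ✗.
  U = {m, n}: f^{-1}(U) = {x43, x44} ∉ τ_X ✗.
  U = {m, o}: f^{-1}(U) = {x43, x44} ∉ τ_X ✗.
  U = {m, p}: f^{-1}(U) = {x42, x43, x44} ∈ τ_X ✓.
  U = {n, o}: f^{-1}(U) = ∅ ∈ τ_X ✓.
  U = {n, p}: f^{-1}(U) = {x42} ∉ τ_X ✗.
  U = {o, p}: f^{-1}(U) = {x42} ∉ τ_X ✗.
  U = {m, n, o}: f^{-1}(U) = {x43, x44} ∉ τ_X ✗.
  U = {m, n, p}: f^{-1}(U) = {x42, x43, x44} ∈ τ_X ✓.
  U = {m, o, p}: f^{-1}(U) = {x42, x43, x44} ∈ τ_X ✓.
  U = {n, o, p}: f^{-1}(U) = {x42} ∉ τ_X ✗.
  U = {m, n, o, p}: f^{-1}(U) = {x42, x43, x44} ∈ τ_X ✓.
Found U = {m} with f^{-1}(U) = {x43, x44} not in τ_X. Therefore f is NOT continuous.


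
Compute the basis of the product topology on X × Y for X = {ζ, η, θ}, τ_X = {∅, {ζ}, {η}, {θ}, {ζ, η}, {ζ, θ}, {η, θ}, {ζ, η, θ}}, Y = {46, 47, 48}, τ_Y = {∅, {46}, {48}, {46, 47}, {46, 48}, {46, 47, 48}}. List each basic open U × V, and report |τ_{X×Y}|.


Basis B = {∅ × ∅, {ζ} × {46}, {ζ} × {48}, {η} × {46}, {η} × {48}, {θ} × {46}, {θ} × {48}, {ζ} × {46, 47}, {ζ} × {46, 48}, {ζ, η} × {46}, {ζ, θ} × {46}, {ζ, η} × {48}, {ζ, θ} × {48}, {η} × {46, 47}, {η} × {46, 48}, {η, θ} × {46}, {η, θ} × {48}, {θ} × {46, 47}, {θ} × {46, 48}, {ζ} × {46, 47, 48}, {ζ, η, θ} × {46}, {ζ, η, θ} × {48}, {η} × {46, 47, 48}, {θ} × {46, 47, 48}, {ζ, η} × {46, 47}, {ζ, θ} × {46, 47}, {ζ, η} × {46, 48}, {ζ, θ} × {46, 48}, {η, θ} × {46, 47}, {η, θ} × {46, 48}, {ζ, η} × {46, 47, 48}, {ζ, θ} × {46, 47, 48}, {ζ, η, θ} × {46, 47}, {ζ, η, θ} × {46, 48}, {η, θ} × {46, 47, 48}, {ζ, η, θ} × {46, 47, 48}}; |τ_{X×Y}| = 216.

Enumerate products U × V with U ∈ τ_X, V ∈ τ_Y (deduplicated):
  ∅ × ∅ = {} (∅)
  {ζ} × {46} = {(ζ,46)}
  {ζ} × {48} = {(ζ,48)}
  {η} × {46} = {(η,46)}
  {η} × {48} = {(η,48)}
  {θ} × {46} = {(θ,46)}
  {θ} × {48} = {(θ,48)}
  {ζ} × {46, 47} = {(ζ,46), (ζ,47)}
  {ζ} × {46, 48} = {(ζ,46), (ζ,48)}
  {ζ, η} × {46} = {(ζ,46), (η,46)}
  {ζ, θ} × {46} = {(ζ,46), (θ,46)}
  {ζ, η} × {48} = {(ζ,48), (η,48)}
  {ζ, θ} × {48} = {(ζ,48), (θ,48)}
  {η} × {46, 47} = {(η,46), (η,47)}
  {η} × {46, 48} = {(η,46), (η,48)}
  {η, θ} × {46} = {(η,46), (θ,46)}
  {η, θ} × {48} = {(η,48), (θ,48)}
  {θ} × {46, 47} = {(θ,46), (θ,47)}
  {θ} × {46, 48} = {(θ,46), (θ,48)}
  {ζ} × {46, 47, 48} = {(ζ,46), (ζ,47), (ζ,48)}
  {ζ, η, θ} × {46} = {(ζ,46), (η,46), (θ,46)}
  {ζ, η, θ} × {48} = {(ζ,48), (η,48), (θ,48)}
  {η} × {46, 47, 48} = {(η,46), (η,47), (η,48)}
  {θ} × {46, 47, 48} = {(θ,46), (θ,47), (θ,48)}
  {ζ, η} × {46, 47} = {(ζ,46), (ζ,47), (η,46), (η,47)}
  {ζ, θ} × {46, 47} = {(ζ,46), (ζ,47), (θ,46), (θ,47)}
  {ζ, η} × {46, 48} = {(ζ,46), (ζ,48), (η,46), (η,48)}
  {ζ, θ} × {46, 48} = {(ζ,46), (ζ,48), (θ,46), (θ,48)}
  {η, θ} × {46, 47} = {(η,46), (η,47), (θ,46), (θ,47)}
  {η, θ} × {46, 48} = {(η,46), (η,48), (θ,46), (θ,48)}
  {ζ, η} × {46, 47, 48} = {(ζ,46), (ζ,47), (ζ,48), (η,46), (η,47), (η,48)}
  {ζ, θ} × {46, 47, 48} = {(ζ,46), (ζ,47), (ζ,48), (θ,46), (θ,47), (θ,48)}
  {ζ, η, θ} × {46, 47} = {(ζ,46), (ζ,47), (η,46), (η,47), (θ,46), (θ,47)}
  {ζ, η, θ} × {46, 48} = {(ζ,46), (ζ,48), (η,46), (η,48), (θ,46), (θ,48)}
  {η, θ} × {46, 47, 48} = {(η,46), (η,47), (η,48), (θ,46), (θ,47), (θ,48)}
  {ζ, η, θ} × {46, 47, 48} = {(ζ,46), (ζ,47), (ζ,48), (η,46), (η,47), (η,48), (θ,46), (θ,47), (θ,48)}
These 36 distinct sets form the basis B.
Close under arbitrary unions to get τ_{X×Y}; counting gives |τ_{X×Y}| = 216.


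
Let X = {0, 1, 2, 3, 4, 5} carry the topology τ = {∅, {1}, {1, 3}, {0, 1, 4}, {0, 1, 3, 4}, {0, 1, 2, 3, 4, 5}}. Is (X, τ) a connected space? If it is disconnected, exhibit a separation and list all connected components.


(X, τ) is connected.

Find clopen sets (U ∈ τ with X ∖ U ∈ τ):
  U = ∅, X ∖ U = {0, 1, 2, 3, 4, 5} — both open, so U is clopen.
  U = {0, 1, 2, 3, 4, 5}, X ∖ U = ∅ — both open, so U is clopen.
Only trivial clopens (∅ and X) exist, so (X, τ) is connected.
Compute connected components by grouping points that agree on all clopens:
  component: {0, 1, 2, 3, 4, 5}


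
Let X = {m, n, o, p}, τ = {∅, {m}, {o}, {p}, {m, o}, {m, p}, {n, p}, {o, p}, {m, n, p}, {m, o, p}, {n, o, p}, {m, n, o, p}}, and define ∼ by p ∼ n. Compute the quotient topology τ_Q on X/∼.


X/∼ = {[m], [n=p], [o]}; |τ_Q| = 8.

Equivalence classes: [m], [n=p], [o].
Quotient map π: X → X/∼ sends m ↦ [m], n ↦ [n=p], o ↦ [o], p ↦ [n=p].
For each subset V ⊆ X/∼, compute π^{-1}(V) ⊆ X and check whether π^{-1}(V) ∈ τ. V is open in τ_Q iff π^{-1}(V) ∈ τ.
  V = {}: π^{-1}(V) = ∅ ∈ τ ✓.
  V = {[m]}: π^{-1}(V) = {m} ∈ τ ✓.
  V = {[n=p]}: π^{-1}(V) = {n, p} ∈ τ ✓.
  V = {[m], [n=p]}: π^{-1}(V) = {m, n, p} ∈ τ ✓.
  V = {[o]}: π^{-1}(V) = {o} ∈ τ ✓.
  V = {[m], [o]}: π^{-1}(V) = {m, o} ∈ τ ✓.
  V = {[n=p], [o]}: π^{-1}(V) = {n, o, p} ∈ τ ✓.
  V = {[m], [n=p], [o]}: π^{-1}(V) = {m, n, o, p} ∈ τ ✓.
Open sets in the quotient: τ_Q = {{}, {[m]}, {[n=p]}, {[m], [n=p]}, {[o]}, {[m], [o]}, {[n=p], [o]}, {[m], [n=p], [o]}} (8 elements).


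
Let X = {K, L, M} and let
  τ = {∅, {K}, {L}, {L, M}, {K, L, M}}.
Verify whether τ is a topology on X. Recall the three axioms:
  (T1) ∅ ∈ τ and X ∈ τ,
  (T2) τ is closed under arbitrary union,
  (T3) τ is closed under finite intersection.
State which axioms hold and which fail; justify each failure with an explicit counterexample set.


τ is NOT a topology on X.

Axiom (T1): ∅ ∈ τ? Yes; X ∈ τ? Yes.
Axiom (T2/T3): check pairwise unions and intersections of members of τ.
Counterexample for (T2): {K} ∪ {L} = {K, L} ∉ τ. Therefore τ is NOT a topology.


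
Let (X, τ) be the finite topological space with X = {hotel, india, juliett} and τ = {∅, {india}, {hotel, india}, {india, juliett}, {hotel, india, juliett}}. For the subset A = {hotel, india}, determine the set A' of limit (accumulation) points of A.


A' = {hotel, juliett}

For each x ∈ X, list the open sets U ∈ τ with x ∈ U, then check whether U ∩ (A ∖ {x}) ≠ ∅ for every such U.
  x = hotel: opens ∋ x are {hotel, india}, {hotel, india, juliett}; each meets A ∖ {hotel}, so x IS a limit point.
  x = india: open {india} ∋ x has {india} ∩ (A ∖ {india}) = ∅, so x is NOT a limit point.
  x = juliett: opens ∋ x are {india, juliett}, {hotel, india, juliett}; each meets A ∖ {juliett}, so x IS a limit point.
Collecting: A' = {hotel, juliett}.


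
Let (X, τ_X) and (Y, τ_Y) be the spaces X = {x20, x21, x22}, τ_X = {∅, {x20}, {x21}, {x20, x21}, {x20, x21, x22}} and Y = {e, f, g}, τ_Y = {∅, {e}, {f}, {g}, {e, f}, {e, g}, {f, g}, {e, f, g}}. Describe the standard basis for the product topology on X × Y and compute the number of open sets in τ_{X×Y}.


Basis B = {∅ × ∅, {x20} × {e}, {x20} × {f}, {x20} × {g}, {x21} × {e}, {x21} × {f}, {x21} × {g}, {x20} × {e, f}, {x20} × {e, g}, {x20, x21} × {e}, {x20} × {f, g}, {x20, x21} × {f}, {x20, x21} × {g}, {x21} × {e, f}, {x21} × {e, g}, {x21} × {f, g}, {x20} × {e, f, g}, {x20, x21, x22} × {e}, {x20, x21, x22} × {f}, {x20, x21, x22} × {g}, {x21} × {e, f, g}, {x20, x21} × {e, f}, {x20, x21} × {e, g}, {x20, x21} × {f, g}, {x20, x21} × {e, f, g}, {x20, x21, x22} × {e, f}, {x20, x21, x22} × {e, g}, {x20, x21, x22} × {f, g}, {x20, x21, x22} × {e, f, g}}; |τ_{X×Y}| = 125.

Enumerate products U × V with U ∈ τ_X, V ∈ τ_Y (deduplicated):
  ∅ × ∅ = {} (∅)
  {x20} × {e} = {(x20,e)}
  {x20} × {f} = {(x20,f)}
  {x20} × {g} = {(x20,g)}
  {x21} × {e} = {(x21,e)}
  {x21} × {f} = {(x21,f)}
  {x21} × {g} = {(x21,g)}
  {x20} × {e, f} = {(x20,e), (x20,f)}
  {x20} × {e, g} = {(x20,e), (x20,g)}
  {x20, x21} × {e} = {(x20,e), (x21,e)}
  {x20} × {f, g} = {(x20,f), (x20,g)}
  {x20, x21} × {f} = {(x20,f), (x21,f)}
  {x20, x21} × {g} = {(x20,g), (x21,g)}
  {x21} × {e, f} = {(x21,e), (x21,f)}
  {x21} × {e, g} = {(x21,e), (x21,g)}
  {x21} × {f, g} = {(x21,f), (x21,g)}
  {x20} × {e, f, g} = {(x20,e), (x20,f), (x20,g)}
  {x20, x21, x22} × {e} = {(x20,e), (x21,e), (x22,e)}
  {x20, x21, x22} × {f} = {(x20,f), (x21,f), (x22,f)}
  {x20, x21, x22} × {g} = {(x20,g), (x21,g), (x22,g)}
  {x21} × {e, f, g} = {(x21,e), (x21,f), (x21,g)}
  {x20, x21} × {e, f} = {(x20,e), (x20,f), (x21,e), (x21,f)}
  {x20, x21} × {e, g} = {(x20,e), (x20,g), (x21,e), (x21,g)}
  {x20, x21} × {f, g} = {(x20,f), (x20,g), (x21,f), (x21,g)}
  {x20, x21} × {e, f, g} = {(x20,e), (x20,f), (x20,g), (x21,e), (x21,f), (x21,g)}
  {x20, x21, x22} × {e, f} = {(x20,e), (x20,f), (x21,e), (x21,f), (x22,e), (x22,f)}
  {x20, x21, x22} × {e, g} = {(x20,e), (x20,g), (x21,e), (x21,g), (x22,e), (x22,g)}
  {x20, x21, x22} × {f, g} = {(x20,f), (x20,g), (x21,f), (x21,g), (x22,f), (x22,g)}
  {x20, x21, x22} × {e, f, g} = {(x20,e), (x20,f), (x20,g), (x21,e), (x21,f), (x21,g), (x22,e), (x22,f), (x22,g)}
These 29 distinct sets form the basis B.
Close under arbitrary unions to get τ_{X×Y}; counting gives |τ_{X×Y}| = 125.


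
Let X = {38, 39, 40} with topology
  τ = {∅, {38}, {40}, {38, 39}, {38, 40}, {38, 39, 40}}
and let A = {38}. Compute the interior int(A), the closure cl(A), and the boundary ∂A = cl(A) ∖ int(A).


int(A) = {38}, cl(A) = {38, 39}, ∂A = {39}.

Closed sets in (X, τ) are complements of opens:
  closed(X, τ) = {∅, {39}, {40}, {38, 39}, {39, 40}, {38, 39, 40}}.
int(A) = ⋃ {U ∈ τ : U ⊆ A}. Opens contained in A: ∅, {38}.
Taking the union of these: int(A) = {38}.
cl(A) = ⋂ {C closed : A ⊆ C}. Closed sets containing A: {38, 39}, {38, 39, 40}.
Intersecting these: cl(A) = {38, 39}.
∂A = cl(A) ∖ int(A) = {38, 39} ∖ {38} = {39}.


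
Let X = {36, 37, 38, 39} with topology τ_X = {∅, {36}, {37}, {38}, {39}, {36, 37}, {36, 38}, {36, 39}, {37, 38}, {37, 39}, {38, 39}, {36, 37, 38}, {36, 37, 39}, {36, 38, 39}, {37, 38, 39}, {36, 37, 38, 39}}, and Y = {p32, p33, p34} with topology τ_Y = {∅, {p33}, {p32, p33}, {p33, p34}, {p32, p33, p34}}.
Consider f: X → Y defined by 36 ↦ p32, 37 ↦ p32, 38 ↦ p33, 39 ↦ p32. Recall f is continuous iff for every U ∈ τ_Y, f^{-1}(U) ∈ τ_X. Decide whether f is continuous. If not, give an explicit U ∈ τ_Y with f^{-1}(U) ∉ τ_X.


f IS continuous.

Compute f^{-1}(U) for each U ∈ τ_Y:
  U = ∅: f^{-1}(U) = ∅ ∈ τ_X ✓.
  U = {p33}: f^{-1}(U) = {38} ∈ τ_X ✓.
  U = {p32, p33}: f^{-1}(U) = {36, 37, 38, 39} ∈ τ_X ✓.
  U = {p33, p34}: f^{-1}(U) = {38} ∈ τ_X ✓.
  U = {p32, p33, p34}: f^{-1}(U) = {36, 37, 38, 39} ∈ τ_X ✓.
Every preimage lies in τ_X, so f IS continuous.


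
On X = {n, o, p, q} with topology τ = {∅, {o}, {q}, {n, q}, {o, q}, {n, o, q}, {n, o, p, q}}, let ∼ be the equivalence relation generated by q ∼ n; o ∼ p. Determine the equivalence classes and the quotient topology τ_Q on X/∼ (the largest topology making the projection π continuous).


X/∼ = {[n=q], [o=p]}; |τ_Q| = 3.

Equivalence classes: [n=q], [o=p].
Quotient map π: X → X/∼ sends n ↦ [n=q], o ↦ [o=p], p ↦ [o=p], q ↦ [n=q].
For each subset V ⊆ X/∼, compute π^{-1}(V) ⊆ X and check whether π^{-1}(V) ∈ τ. V is open in τ_Q iff π^{-1}(V) ∈ τ.
  V = {}: π^{-1}(V) = ∅ ∈ τ ✓.
  V = {[n=q]}: π^{-1}(V) = {n, q} ∈ τ ✓.
  V = {[o=p]}: π^{-1}(V) = {o, p} ∉ τ ✗.
  V = {[n=q], [o=p]}: π^{-1}(V) = {n, o, p, q} ∈ τ ✓.
Open sets in the quotient: τ_Q = {{}, {[n=q]}, {[n=q], [o=p]}} (3 elements).


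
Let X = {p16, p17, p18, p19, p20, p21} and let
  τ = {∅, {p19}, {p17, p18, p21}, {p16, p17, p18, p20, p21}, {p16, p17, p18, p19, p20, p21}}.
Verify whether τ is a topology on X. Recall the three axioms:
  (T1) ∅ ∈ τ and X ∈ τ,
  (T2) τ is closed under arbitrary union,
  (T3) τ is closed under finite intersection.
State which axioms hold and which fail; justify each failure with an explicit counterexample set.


τ is NOT a topology on X.

Axiom (T1): ∅ ∈ τ? Yes; X ∈ τ? Yes.
Axiom (T2/T3): check pairwise unions and intersections of members of τ.
Counterexample for (T2): {p19} ∪ {p17, p18, p21} = {p17, p18, p19, p21} ∉ τ. Therefore τ is NOT a topology.


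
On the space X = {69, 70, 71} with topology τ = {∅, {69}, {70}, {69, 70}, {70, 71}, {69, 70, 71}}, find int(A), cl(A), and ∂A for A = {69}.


int(A) = {69}, cl(A) = {69}, ∂A = ∅.

Closed sets in (X, τ) are complements of opens:
  closed(X, τ) = {∅, {69}, {71}, {69, 71}, {70, 71}, {69, 70, 71}}.
int(A) = ⋃ {U ∈ τ : U ⊆ A}. Opens contained in A: ∅, {69}.
Taking the union of these: int(A) = {69}.
cl(A) = ⋂ {C closed : A ⊆ C}. Closed sets containing A: {69}, {69, 71}, {69, 70, 71}.
Intersecting these: cl(A) = {69}.
∂A = cl(A) ∖ int(A) = {69} ∖ {69} = ∅.


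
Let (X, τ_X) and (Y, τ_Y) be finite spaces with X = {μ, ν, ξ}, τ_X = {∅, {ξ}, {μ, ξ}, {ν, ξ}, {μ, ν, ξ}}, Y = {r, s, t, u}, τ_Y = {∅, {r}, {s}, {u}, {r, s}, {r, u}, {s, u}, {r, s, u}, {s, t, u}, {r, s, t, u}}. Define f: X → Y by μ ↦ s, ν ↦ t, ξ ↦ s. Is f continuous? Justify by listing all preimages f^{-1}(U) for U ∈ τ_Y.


f IS continuous.

Compute f^{-1}(U) for each U ∈ τ_Y:
  U = ∅: f^{-1}(U) = ∅ ∈ τ_X ✓.
  U = {r}: f^{-1}(U) = ∅ ∈ τ_X ✓.
  U = {s}: f^{-1}(U) = {μ, ξ} ∈ τ_X ✓.
  U = {u}: f^{-1}(U) = ∅ ∈ τ_X ✓.
  U = {r, s}: f^{-1}(U) = {μ, ξ} ∈ τ_X ✓.
  U = {r, u}: f^{-1}(U) = ∅ ∈ τ_X ✓.
  U = {s, u}: f^{-1}(U) = {μ, ξ} ∈ τ_X ✓.
  U = {r, s, u}: f^{-1}(U) = {μ, ξ} ∈ τ_X ✓.
  U = {s, t, u}: f^{-1}(U) = {μ, ν, ξ} ∈ τ_X ✓.
  U = {r, s, t, u}: f^{-1}(U) = {μ, ν, ξ} ∈ τ_X ✓.
Every preimage lies in τ_X, so f IS continuous.


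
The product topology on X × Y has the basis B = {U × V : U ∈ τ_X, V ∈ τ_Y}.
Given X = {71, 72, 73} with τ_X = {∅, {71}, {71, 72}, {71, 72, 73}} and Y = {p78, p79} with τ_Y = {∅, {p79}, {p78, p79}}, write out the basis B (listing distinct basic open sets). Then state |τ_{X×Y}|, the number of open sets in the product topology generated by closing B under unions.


Basis B = {∅ × ∅, {71} × {p79}, {71} × {p78, p79}, {71, 72} × {p79}, {71, 72, 73} × {p79}, {71, 72} × {p78, p79}, {71, 72, 73} × {p78, p79}}; |τ_{X×Y}| = 10.

Enumerate products U × V with U ∈ τ_X, V ∈ τ_Y (deduplicated):
  ∅ × ∅ = {} (∅)
  {71} × {p79} = {(71,p79)}
  {71} × {p78, p79} = {(71,p78), (71,p79)}
  {71, 72} × {p79} = {(71,p79), (72,p79)}
  {71, 72, 73} × {p79} = {(71,p79), (72,p79), (73,p79)}
  {71, 72} × {p78, p79} = {(71,p78), (71,p79), (72,p78), (72,p79)}
  {71, 72, 73} × {p78, p79} = {(71,p78), (71,p79), (72,p78), (72,p79), (73,p78), (73,p79)}
These 7 distinct sets form the basis B.
Close under arbitrary unions to get τ_{X×Y}; counting gives |τ_{X×Y}| = 10.


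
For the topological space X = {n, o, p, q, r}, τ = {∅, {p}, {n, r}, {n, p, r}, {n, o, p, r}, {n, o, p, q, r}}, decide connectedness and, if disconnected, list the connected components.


(X, τ) is connected.

Find clopen sets (U ∈ τ with X ∖ U ∈ τ):
  U = ∅, X ∖ U = {n, o, p, q, r} — both open, so U is clopen.
  U = {n, o, p, q, r}, X ∖ U = ∅ — both open, so U is clopen.
Only trivial clopens (∅ and X) exist, so (X, τ) is connected.
Compute connected components by grouping points that agree on all clopens:
  component: {n, o, p, q, r}


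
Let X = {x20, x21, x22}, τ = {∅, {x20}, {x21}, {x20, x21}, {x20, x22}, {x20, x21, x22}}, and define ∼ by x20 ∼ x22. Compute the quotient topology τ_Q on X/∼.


X/∼ = {[x20=x22], [x21]}; |τ_Q| = 4.

Equivalence classes: [x20=x22], [x21].
Quotient map π: X → X/∼ sends x20 ↦ [x20=x22], x21 ↦ [x21], x22 ↦ [x20=x22].
For each subset V ⊆ X/∼, compute π^{-1}(V) ⊆ X and check whether π^{-1}(V) ∈ τ. V is open in τ_Q iff π^{-1}(V) ∈ τ.
  V = {}: π^{-1}(V) = ∅ ∈ τ ✓.
  V = {[x20=x22]}: π^{-1}(V) = {x20, x22} ∈ τ ✓.
  V = {[x21]}: π^{-1}(V) = {x21} ∈ τ ✓.
  V = {[x20=x22], [x21]}: π^{-1}(V) = {x20, x21, x22} ∈ τ ✓.
Open sets in the quotient: τ_Q = {{}, {[x20=x22]}, {[x21]}, {[x20=x22], [x21]}} (4 elements).


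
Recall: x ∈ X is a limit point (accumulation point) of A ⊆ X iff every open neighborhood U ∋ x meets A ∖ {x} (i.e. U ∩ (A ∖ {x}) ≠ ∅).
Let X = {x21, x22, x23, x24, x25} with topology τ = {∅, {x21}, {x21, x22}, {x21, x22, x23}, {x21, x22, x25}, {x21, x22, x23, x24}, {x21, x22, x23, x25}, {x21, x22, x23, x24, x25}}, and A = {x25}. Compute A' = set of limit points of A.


A' = ∅

For each x ∈ X, list the open sets U ∈ τ with x ∈ U, then check whether U ∩ (A ∖ {x}) ≠ ∅ for every such U.
  x = x21: open {x21} ∋ x has {x21} ∩ (A ∖ {x21}) = ∅, so x is NOT a limit point.
  x = x22: open {x21, x22} ∋ x has {x21, x22} ∩ (A ∖ {x22}) = ∅, so x is NOT a limit point.
  x = x23: open {x21, x22, x23} ∋ x has {x21, x22, x23} ∩ (A ∖ {x23}) = ∅, so x is NOT a limit point.
  x = x24: open {x21, x22, x23, x24} ∋ x has {x21, x22, x23, x24} ∩ (A ∖ {x24}) = ∅, so x is NOT a limit point.
  x = x25: open {x21, x22, x25} ∋ x has {x21, x22, x25} ∩ (A ∖ {x25}) = ∅, so x is NOT a limit point.
Collecting: A' = ∅.


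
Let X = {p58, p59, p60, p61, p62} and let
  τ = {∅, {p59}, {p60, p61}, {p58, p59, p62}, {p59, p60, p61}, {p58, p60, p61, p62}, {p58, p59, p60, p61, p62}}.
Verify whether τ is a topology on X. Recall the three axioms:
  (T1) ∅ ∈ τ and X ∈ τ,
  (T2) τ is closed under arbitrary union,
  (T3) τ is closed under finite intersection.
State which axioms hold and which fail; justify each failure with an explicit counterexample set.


τ is NOT a topology on X.

Axiom (T1): ∅ ∈ τ? Yes; X ∈ τ? Yes.
Axiom (T2/T3): check pairwise unions and intersections of members of τ.
Counterexample for (T3): {p58, p59, p62} ∩ {p58, p60, p61, p62} = {p58, p62} ∉ τ. Therefore τ is NOT a topology.


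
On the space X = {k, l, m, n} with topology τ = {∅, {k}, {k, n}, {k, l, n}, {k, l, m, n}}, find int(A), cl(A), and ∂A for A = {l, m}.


int(A) = ∅, cl(A) = {l, m}, ∂A = {l, m}.

Closed sets in (X, τ) are complements of opens:
  closed(X, τ) = {∅, {m}, {l, m}, {l, m, n}, {k, l, m, n}}.
int(A) = ⋃ {U ∈ τ : U ⊆ A}. Opens contained in A: ∅.
Taking the union of these: int(A) = ∅.
cl(A) = ⋂ {C closed : A ⊆ C}. Closed sets containing A: {l, m}, {l, m, n}, {k, l, m, n}.
Intersecting these: cl(A) = {l, m}.
∂A = cl(A) ∖ int(A) = {l, m} ∖ ∅ = {l, m}.


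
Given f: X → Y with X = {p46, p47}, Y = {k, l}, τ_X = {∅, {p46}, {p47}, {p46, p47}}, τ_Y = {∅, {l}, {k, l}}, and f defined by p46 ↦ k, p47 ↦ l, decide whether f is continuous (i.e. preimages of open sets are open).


f IS continuous.

Compute f^{-1}(U) for each U ∈ τ_Y:
  U = ∅: f^{-1}(U) = ∅ ∈ τ_X ✓.
  U = {l}: f^{-1}(U) = {p47} ∈ τ_X ✓.
  U = {k, l}: f^{-1}(U) = {p46, p47} ∈ τ_X ✓.
Every preimage lies in τ_X, so f IS continuous.


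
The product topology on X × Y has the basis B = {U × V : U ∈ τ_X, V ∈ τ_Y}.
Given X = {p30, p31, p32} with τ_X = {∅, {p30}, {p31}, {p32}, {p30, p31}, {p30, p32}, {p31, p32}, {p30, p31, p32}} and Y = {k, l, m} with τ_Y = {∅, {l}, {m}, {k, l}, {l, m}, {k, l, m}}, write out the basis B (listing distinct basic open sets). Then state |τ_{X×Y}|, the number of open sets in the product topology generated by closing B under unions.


Basis B = {∅ × ∅, {p30} × {l}, {p30} × {m}, {p31} × {l}, {p31} × {m}, {p32} × {l}, {p32} × {m}, {p30} × {k, l}, {p30} × {l, m}, {p30, p31} × {l}, {p30, p32} × {l}, {p30, p31} × {m}, {p30, p32} × {m}, {p31} × {k, l}, {p31} × {l, m}, {p31, p32} × {l}, {p31, p32} × {m}, {p32} × {k, l}, {p32} × {l, m}, {p30} × {k, l, m}, {p30, p31, p32} × {l}, {p30, p31, p32} × {m}, {p31} × {k, l, m}, {p32} × {k, l, m}, {p30, p31} × {k, l}, {p30, p32} × {k, l}, {p30, p31} × {l, m}, {p30, p32} × {l, m}, {p31, p32} × {k, l}, {p31, p32} × {l, m}, {p30, p31} × {k, l, m}, {p30, p32} × {k, l, m}, {p30, p31, p32} × {k, l}, {p30, p31, p32} × {l, m}, {p31, p32} × {k, l, m}, {p30, p31, p32} × {k, l, m}}; |τ_{X×Y}| = 216.

Enumerate products U × V with U ∈ τ_X, V ∈ τ_Y (deduplicated):
  ∅ × ∅ = {} (∅)
  {p30} × {l} = {(p30,l)}
  {p30} × {m} = {(p30,m)}
  {p31} × {l} = {(p31,l)}
  {p31} × {m} = {(p31,m)}
  {p32} × {l} = {(p32,l)}
  {p32} × {m} = {(p32,m)}
  {p30} × {k, l} = {(p30,k), (p30,l)}
  {p30} × {l, m} = {(p30,l), (p30,m)}
  {p30, p31} × {l} = {(p30,l), (p31,l)}
  {p30, p32} × {l} = {(p30,l), (p32,l)}
  {p30, p31} × {m} = {(p30,m), (p31,m)}
  {p30, p32} × {m} = {(p30,m), (p32,m)}
  {p31} × {k, l} = {(p31,k), (p31,l)}
  {p31} × {l, m} = {(p31,l), (p31,m)}
  {p31, p32} × {l} = {(p31,l), (p32,l)}
  {p31, p32} × {m} = {(p31,m), (p32,m)}
  {p32} × {k, l} = {(p32,k), (p32,l)}
  {p32} × {l, m} = {(p32,l), (p32,m)}
  {p30} × {k, l, m} = {(p30,k), (p30,l), (p30,m)}
  {p30, p31, p32} × {l} = {(p30,l), (p31,l), (p32,l)}
  {p30, p31, p32} × {m} = {(p30,m), (p31,m), (p32,m)}
  {p31} × {k, l, m} = {(p31,k), (p31,l), (p31,m)}
  {p32} × {k, l, m} = {(p32,k), (p32,l), (p32,m)}
  {p30, p31} × {k, l} = {(p30,k), (p30,l), (p31,k), (p31,l)}
  {p30, p32} × {k, l} = {(p30,k), (p30,l), (p32,k), (p32,l)}
  {p30, p31} × {l, m} = {(p30,l), (p30,m), (p31,l), (p31,m)}
  {p30, p32} × {l, m} = {(p30,l), (p30,m), (p32,l), (p32,m)}
  {p31, p32} × {k, l} = {(p31,k), (p31,l), (p32,k), (p32,l)}
  {p31, p32} × {l, m} = {(p31,l), (p31,m), (p32,l), (p32,m)}
  {p30, p31} × {k, l, m} = {(p30,k), (p30,l), (p30,m), (p31,k), (p31,l), (p31,m)}
  {p30, p32} × {k, l, m} = {(p30,k), (p30,l), (p30,m), (p32,k), (p32,l), (p32,m)}
  {p30, p31, p32} × {k, l} = {(p30,k), (p30,l), (p31,k), (p31,l), (p32,k), (p32,l)}
  {p30, p31, p32} × {l, m} = {(p30,l), (p30,m), (p31,l), (p31,m), (p32,l), (p32,m)}
  {p31, p32} × {k, l, m} = {(p31,k), (p31,l), (p31,m), (p32,k), (p32,l), (p32,m)}
  {p30, p31, p32} × {k, l, m} = {(p30,k), (p30,l), (p30,m), (p31,k), (p31,l), (p31,m), (p32,k), (p32,l), (p32,m)}
These 36 distinct sets form the basis B.
Close under arbitrary unions to get τ_{X×Y}; counting gives |τ_{X×Y}| = 216.


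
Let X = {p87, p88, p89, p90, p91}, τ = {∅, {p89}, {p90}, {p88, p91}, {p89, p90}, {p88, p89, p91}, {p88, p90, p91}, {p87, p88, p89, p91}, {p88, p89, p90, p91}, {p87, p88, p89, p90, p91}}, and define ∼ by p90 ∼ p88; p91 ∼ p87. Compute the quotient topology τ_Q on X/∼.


X/∼ = {[p87=p91], [p88=p90], [p89]}; |τ_Q| = 3.

Equivalence classes: [p87=p91], [p88=p90], [p89].
Quotient map π: X → X/∼ sends p87 ↦ [p87=p91], p88 ↦ [p88=p90], p89 ↦ [p89], p90 ↦ [p88=p90], p91 ↦ [p87=p91].
For each subset V ⊆ X/∼, compute π^{-1}(V) ⊆ X and check whether π^{-1}(V) ∈ τ. V is open in τ_Q iff π^{-1}(V) ∈ τ.
  V = {}: π^{-1}(V) = ∅ ∈ τ ✓.
  V = {[p87=p91]}: π^{-1}(V) = {p87, p91} ∉ τ ✗.
  V = {[p88=p90]}: π^{-1}(V) = {p88, p90} ∉ τ ✗.
  V = {[p87=p91], [p88=p90]}: π^{-1}(V) = {p87, p88, p90, p91} ∉ τ ✗.
  V = {[p89]}: π^{-1}(V) = {p89} ∈ τ ✓.
  V = {[p87=p91], [p89]}: π^{-1}(V) = {p87, p89, p91} ∉ τ ✗.
  V = {[p88=p90], [p89]}: π^{-1}(V) = {p88, p89, p90} ∉ τ ✗.
  V = {[p87=p91], [p88=p90], [p89]}: π^{-1}(V) = {p87, p88, p89, p90, p91} ∈ τ ✓.
Open sets in the quotient: τ_Q = {{}, {[p89]}, {[p87=p91], [p88=p90], [p89]}} (3 elements).
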